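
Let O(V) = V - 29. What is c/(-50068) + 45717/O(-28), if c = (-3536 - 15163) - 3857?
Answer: -190639422/237823 ≈ -801.60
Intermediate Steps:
O(V) = -29 + V
c = -22556 (c = -18699 - 3857 = -22556)
c/(-50068) + 45717/O(-28) = -22556/(-50068) + 45717/(-29 - 28) = -22556*(-1/50068) + 45717/(-57) = 5639/12517 + 45717*(-1/57) = 5639/12517 - 15239/19 = -190639422/237823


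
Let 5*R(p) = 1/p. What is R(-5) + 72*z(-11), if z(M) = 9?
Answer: 16199/25 ≈ 647.96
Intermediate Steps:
R(p) = 1/(5*p)
R(-5) + 72*z(-11) = (1/5)/(-5) + 72*9 = (1/5)*(-1/5) + 648 = -1/25 + 648 = 16199/25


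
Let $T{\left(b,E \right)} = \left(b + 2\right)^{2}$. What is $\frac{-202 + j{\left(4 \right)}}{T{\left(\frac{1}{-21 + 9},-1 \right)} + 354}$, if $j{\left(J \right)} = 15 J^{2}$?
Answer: $\frac{5472}{51505} \approx 0.10624$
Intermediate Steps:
$T{\left(b,E \right)} = \left(2 + b\right)^{2}$
$\frac{-202 + j{\left(4 \right)}}{T{\left(\frac{1}{-21 + 9},-1 \right)} + 354} = \frac{-202 + 15 \cdot 4^{2}}{\left(2 + \frac{1}{-21 + 9}\right)^{2} + 354} = \frac{-202 + 15 \cdot 16}{\left(2 + \frac{1}{-12}\right)^{2} + 354} = \frac{-202 + 240}{\left(2 - \frac{1}{12}\right)^{2} + 354} = \frac{38}{\left(\frac{23}{12}\right)^{2} + 354} = \frac{38}{\frac{529}{144} + 354} = \frac{38}{\frac{51505}{144}} = 38 \cdot \frac{144}{51505} = \frac{5472}{51505}$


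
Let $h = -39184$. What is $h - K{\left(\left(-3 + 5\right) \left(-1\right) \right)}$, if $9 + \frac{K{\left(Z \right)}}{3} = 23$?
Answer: $-39226$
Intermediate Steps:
$K{\left(Z \right)} = 42$ ($K{\left(Z \right)} = -27 + 3 \cdot 23 = -27 + 69 = 42$)
$h - K{\left(\left(-3 + 5\right) \left(-1\right) \right)} = -39184 - 42 = -39226$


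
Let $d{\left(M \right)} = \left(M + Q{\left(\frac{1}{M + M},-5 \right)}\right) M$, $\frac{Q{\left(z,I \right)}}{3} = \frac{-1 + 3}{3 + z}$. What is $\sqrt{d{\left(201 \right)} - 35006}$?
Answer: $\frac{\sqrt{8444868439}}{1207} \approx 76.136$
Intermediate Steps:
$Q{\left(z,I \right)} = \frac{6}{3 + z}$ ($Q{\left(z,I \right)} = 3 \frac{-1 + 3}{3 + z} = 3 \frac{2}{3 + z} = \frac{6}{3 + z}$)
$d{\left(M \right)} = M \left(M + \frac{6}{3 + \frac{1}{2 M}}\right)$ ($d{\left(M \right)} = \left(M + \frac{6}{3 + \frac{1}{M + M}}\right) M = \left(M + \frac{6}{3 + \frac{1}{2 M}}\right) M = M \left(M + \frac{6}{3 + \frac{1}{2 M}}\right)$)
$\sqrt{d{\left(201 \right)} - 35006} = \sqrt{\frac{201^{2} \left(13 + 6 \cdot 201\right)}{1 + 6 \cdot 201} - 35006} = \sqrt{\frac{40401 \left(13 + 1206\right)}{1 + 1206} - 35006} = \sqrt{40401 \cdot \frac{1}{1207} \cdot 1219 - 35006} = \sqrt{\frac{49248819}{1207} - 35006} = \sqrt{\frac{6996577}{1207}} = \frac{\sqrt{8444868439}}{1207}$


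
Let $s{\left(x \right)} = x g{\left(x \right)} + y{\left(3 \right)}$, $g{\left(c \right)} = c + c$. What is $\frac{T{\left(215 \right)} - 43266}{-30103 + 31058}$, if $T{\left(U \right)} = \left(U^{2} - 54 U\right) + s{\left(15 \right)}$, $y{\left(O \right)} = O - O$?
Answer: $- \frac{8201}{955} \approx -8.5874$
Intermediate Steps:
$g{\left(c \right)} = 2 c$
$y{\left(O \right)} = 0$
$s{\left(x \right)} = 2 x^{2}$ ($s{\left(x \right)} = x 2 x + 0 = 2 x^{2} + 0 = 2 x^{2}$)
$T{\left(U \right)} = 450 + U^{2} - 54 U$ ($T{\left(U \right)} = \left(U^{2} - 54 U\right) + 2 \cdot 15^{2} = \left(U^{2} - 54 U\right) + 2 \cdot 225 = \left(U^{2} - 54 U\right) + 450 = 450 + U^{2} - 54 U$)
$\frac{T{\left(215 \right)} - 43266}{-30103 + 31058} = \frac{\left(450 + 215^{2} - 11610\right) - 43266}{-30103 + 31058} = \frac{\left(450 + 46225 - 11610\right) - 43266}{955} = \left(35065 - 43266\right) \frac{1}{955} = \left(-8201\right) \frac{1}{955} = - \frac{8201}{955}$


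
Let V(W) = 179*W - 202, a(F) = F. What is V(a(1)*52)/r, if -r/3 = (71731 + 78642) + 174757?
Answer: -4553/487695 ≈ -0.0093358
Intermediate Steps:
V(W) = -202 + 179*W
r = -975390 (r = -3*((71731 + 78642) + 174757) = -3*(150373 + 174757) = -3*325130 = -975390)
V(a(1)*52)/r = (-202 + 179*(1*52))/(-975390) = (-202 + 179*52)*(-1/975390) = (-202 + 9308)*(-1/975390) = 9106*(-1/975390) = -4553/487695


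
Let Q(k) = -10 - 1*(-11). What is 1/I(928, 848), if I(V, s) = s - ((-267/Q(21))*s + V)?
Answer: 1/226336 ≈ 4.4182e-6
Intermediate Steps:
Q(k) = 1 (Q(k) = -10 + 11 = 1)
I(V, s) = -V + 268*s (I(V, s) = s - ((-267/1)*s + V) = s - ((-267*1)*s + V) = s - (-267*s + V) = s - (V - 267*s) = s + (-V + 267*s) = -V + 268*s)
1/I(928, 848) = 1/(-1*928 + 268*848) = 1/(-928 + 227264) = 1/226336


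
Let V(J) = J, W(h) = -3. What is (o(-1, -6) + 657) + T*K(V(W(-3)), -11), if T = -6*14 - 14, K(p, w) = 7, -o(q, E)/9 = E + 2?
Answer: 7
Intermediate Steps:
o(q, E) = -18 - 9*E (o(q, E) = -9*(E + 2) = -9*(2 + E) = -18 - 9*E)
T = -98 (T = -84 - 14 = -98)
(o(-1, -6) + 657) + T*K(V(W(-3)), -11) = ((-18 - 9*(-6)) + 657) - 98*7 = ((-18 + 54) + 657) - 686 = (36 + 657) - 686 = 693 - 686 = 7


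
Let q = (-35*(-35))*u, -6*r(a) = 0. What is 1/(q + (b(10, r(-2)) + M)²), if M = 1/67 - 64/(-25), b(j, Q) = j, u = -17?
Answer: -2805625/57983490656 ≈ -4.8387e-5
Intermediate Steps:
r(a) = 0 (r(a) = -⅙*0 = 0)
M = 4313/1675 (M = 1*(1/67) - 64*(-1/25) = 1/67 + 64/25 = 4313/1675 ≈ 2.5749)
q = -20825 (q = -35*(-35)*(-17) = 1225*(-17) = -20825)
1/(q + (b(10, r(-2)) + M)²) = 1/(-20825 + (10 + 4313/1675)²) = 1/(-20825 + (21063/1675)²) = 1/(-20825 + 443649969/2805625) = 1/(-57983490656/2805625) = -2805625/57983490656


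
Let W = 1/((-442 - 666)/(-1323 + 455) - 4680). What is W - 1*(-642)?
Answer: 651811469/1015283 ≈ 642.00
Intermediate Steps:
W = -217/1015283 (W = 1/(-1108/(-868) - 4680) = 1/(-1108*(-1/868) - 4680) = 1/(277/217 - 4680) = 1/(-1015283/217) = -217/1015283 ≈ -0.00021373)
W - 1*(-642) = -217/1015283 - 1*(-642) = -217/1015283 + 642 = 651811469/1015283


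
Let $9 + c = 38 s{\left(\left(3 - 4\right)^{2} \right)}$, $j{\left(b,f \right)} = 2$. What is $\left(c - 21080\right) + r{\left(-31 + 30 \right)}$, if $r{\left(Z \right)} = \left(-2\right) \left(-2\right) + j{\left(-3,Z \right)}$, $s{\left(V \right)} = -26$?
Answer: $-22071$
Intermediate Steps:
$c = -997$ ($c = -9 + 38 \left(-26\right) = -9 - 988 = -997$)
$r{\left(Z \right)} = 6$ ($r{\left(Z \right)} = \left(-2\right) \left(-2\right) + 2 = 4 + 2 = 6$)
$\left(c - 21080\right) + r{\left(-31 + 30 \right)} = \left(-997 - 21080\right) + 6 = -22077 + 6 = -22071$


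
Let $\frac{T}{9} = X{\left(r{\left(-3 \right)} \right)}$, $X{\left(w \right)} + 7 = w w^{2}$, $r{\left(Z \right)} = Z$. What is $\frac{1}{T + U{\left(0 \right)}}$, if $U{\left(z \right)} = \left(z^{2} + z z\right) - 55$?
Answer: $- \frac{1}{361} \approx -0.0027701$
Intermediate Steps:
$U{\left(z \right)} = -55 + 2 z^{2}$ ($U{\left(z \right)} = \left(z^{2} + z^{2}\right) - 55 = 2 z^{2} - 55 = -55 + 2 z^{2}$)
$X{\left(w \right)} = -7 + w^{3}$ ($X{\left(w \right)} = -7 + w w^{2} = -7 + w^{3}$)
$T = -306$ ($T = 9 \left(-7 + \left(-3\right)^{3}\right) = 9 \left(-7 - 27\right) = 9 \left(-34\right) = -306$)
$\frac{1}{T + U{\left(0 \right)}} = \frac{1}{-306 - \left(55 - 2 \cdot 0^{2}\right)} = \frac{1}{-306 + \left(-55 + 2 \cdot 0\right)} = \frac{1}{-306 + \left(-55 + 0\right)} = \frac{1}{-306 - 55} = \frac{1}{-361} = - \frac{1}{361}$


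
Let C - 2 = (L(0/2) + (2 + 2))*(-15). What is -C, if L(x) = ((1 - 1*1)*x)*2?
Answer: 58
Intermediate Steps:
L(x) = 0 (L(x) = ((1 - 1)*x)*2 = (0*x)*2 = 0*2 = 0)
C = -58 (C = 2 + (0 + (2 + 2))*(-15) = 2 + (0 + 4)*(-15) = 2 + 4*(-15) = 2 - 60 = -58)
-C = -1*(-58) = 58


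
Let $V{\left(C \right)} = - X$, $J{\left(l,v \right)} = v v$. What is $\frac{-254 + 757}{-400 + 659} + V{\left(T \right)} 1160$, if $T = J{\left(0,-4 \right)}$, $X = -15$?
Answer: $\frac{4507103}{259} \approx 17402.0$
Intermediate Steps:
$J{\left(l,v \right)} = v^{2}$
$T = 16$ ($T = \left(-4\right)^{2} = 16$)
$V{\left(C \right)} = 15$ ($V{\left(C \right)} = \left(-1\right) \left(-15\right) = 15$)
$\frac{-254 + 757}{-400 + 659} + V{\left(T \right)} 1160 = \frac{-254 + 757}{-400 + 659} + 15 \cdot 1160 = \frac{503}{259} + 17400 = \frac{4507103}{259}$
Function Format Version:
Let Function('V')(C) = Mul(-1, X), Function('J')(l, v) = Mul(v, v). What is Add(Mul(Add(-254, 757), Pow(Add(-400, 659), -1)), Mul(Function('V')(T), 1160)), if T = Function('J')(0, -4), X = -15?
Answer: Rational(4507103, 259) ≈ 17402.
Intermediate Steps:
Function('J')(l, v) = Pow(v, 2)
T = 16 (T = Pow(-4, 2) = 16)
Function('V')(C) = 15 (Function('V')(C) = Mul(-1, -15) = 15)
Add(Mul(Add(-254, 757), Pow(Add(-400, 659), -1)), Mul(Function('V')(T), 1160)) = Add(Mul(Add(-254, 757), Pow(Add(-400, 659), -1)), Mul(15, 1160)) = Add(Mul(503, Pow(259, -1)), 17400) = Add(Mul(503, Rational(1, 259)), 17400) = Add(Rational(503, 259), 17400) = Rational(4507103, 259)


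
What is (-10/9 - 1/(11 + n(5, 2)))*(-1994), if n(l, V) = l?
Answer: 168493/72 ≈ 2340.2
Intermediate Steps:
(-10/9 - 1/(11 + n(5, 2)))*(-1994) = (-10/9 - 1/(11 + 5))*(-1994) = (-10*⅑ - 1/16)*(-1994) = (-10/9 - 1*1/16)*(-1994) = (-10/9 - 1/16)*(-1994) = -169/144*(-1994) = 168493/72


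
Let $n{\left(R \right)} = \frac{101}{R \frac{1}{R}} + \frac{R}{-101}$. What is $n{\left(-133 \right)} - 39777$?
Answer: $- \frac{4007143}{101} \approx -39675.0$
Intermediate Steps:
$n{\left(R \right)} = 101 - \frac{R}{101}$ ($n{\left(R \right)} = \frac{101}{1} + R \left(- \frac{1}{101}\right) = 101 \cdot 1 - \frac{R}{101} = 101 - \frac{R}{101}$)
$n{\left(-133 \right)} - 39777 = \left(101 - - \frac{133}{101}\right) - 39777 = \left(101 + \frac{133}{101}\right) - 39777 = \frac{10334}{101} - 39777 = - \frac{4007143}{101}$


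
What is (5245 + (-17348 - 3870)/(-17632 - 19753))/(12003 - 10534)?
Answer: 196105543/54918565 ≈ 3.5708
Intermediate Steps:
(5245 + (-17348 - 3870)/(-17632 - 19753))/(12003 - 10534) = (5245 - 21218/(-37385))/1469 = (5245 - 21218*(-1/37385))*(1/1469) = (5245 + 21218/37385)*(1/1469) = (196105543/37385)*(1/1469) = 196105543/54918565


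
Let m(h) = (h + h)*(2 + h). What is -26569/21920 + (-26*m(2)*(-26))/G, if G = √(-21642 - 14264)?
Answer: -26569/21920 - 416*I*√35906/1381 ≈ -1.2121 - 57.08*I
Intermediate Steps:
m(h) = 2*h*(2 + h) (m(h) = (2*h)*(2 + h) = 2*h*(2 + h))
G = I*√35906 (G = √(-35906) = I*√35906 ≈ 189.49*I)
-26569/21920 + (-26*m(2)*(-26))/G = -26569/21920 + (-52*2*(2 + 2)*(-26))/((I*√35906)) = -26569*1/21920 + (-52*2*4*(-26))*(-I*√35906/35906) = -26569/21920 + (-26*16*(-26))*(-I*√35906/35906) = -26569/21920 + (-416*(-26))*(-I*√35906/35906) = -26569/21920 + 10816*(-I*√35906/35906) = -26569/21920 - 416*I*√35906/1381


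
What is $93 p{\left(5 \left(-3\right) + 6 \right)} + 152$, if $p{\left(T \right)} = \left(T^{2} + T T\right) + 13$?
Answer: $16427$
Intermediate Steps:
$p{\left(T \right)} = 13 + 2 T^{2}$ ($p{\left(T \right)} = \left(T^{2} + T^{2}\right) + 13 = 2 T^{2} + 13 = 13 + 2 T^{2}$)
$93 p{\left(5 \left(-3\right) + 6 \right)} + 152 = 93 \left(13 + 2 \left(5 \left(-3\right) + 6\right)^{2}\right) + 152 = 93 \left(13 + 2 \left(-15 + 6\right)^{2}\right) + 152 = 93 \left(13 + 2 \left(-9\right)^{2}\right) + 152 = 93 \left(13 + 2 \cdot 81\right) + 152 = 93 \left(13 + 162\right) + 152 = 93 \cdot 175 + 152 = 16275 + 152 = 16427$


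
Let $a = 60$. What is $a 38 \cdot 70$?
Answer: $159600$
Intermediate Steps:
$a 38 \cdot 70 = 60 \cdot 38 \cdot 70 = 2280 \cdot 70 = 159600$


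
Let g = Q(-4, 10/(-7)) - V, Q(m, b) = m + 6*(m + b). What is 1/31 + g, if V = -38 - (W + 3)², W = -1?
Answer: 1185/217 ≈ 5.4608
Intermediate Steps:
Q(m, b) = 6*b + 7*m (Q(m, b) = m + 6*(b + m) = m + (6*b + 6*m) = 6*b + 7*m)
V = -42 (V = -38 - (-1 + 3)² = -38 - 1*2² = -38 - 1*4 = -38 - 4 = -42)
g = 38/7 (g = (6*(10/(-7)) + 7*(-4)) - 1*(-42) = (6*(10*(-⅐)) - 28) + 42 = (6*(-10/7) - 28) + 42 = (-60/7 - 28) + 42 = -256/7 + 42 = 38/7 ≈ 5.4286)
1/31 + g = 1/31 + 38/7 = 1185/217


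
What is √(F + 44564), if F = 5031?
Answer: √49595 ≈ 222.70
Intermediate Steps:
√(F + 44564) = √(5031 + 44564) = √49595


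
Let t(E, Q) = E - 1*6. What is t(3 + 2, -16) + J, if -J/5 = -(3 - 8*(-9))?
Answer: 374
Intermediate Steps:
t(E, Q) = -6 + E (t(E, Q) = E - 6 = -6 + E)
J = 375 (J = -(-5)*(3 - 8*(-9)) = -(-5)*(3 + 72) = -(-5)*75 = -5*(-75) = 375)
t(3 + 2, -16) + J = (-6 + (3 + 2)) + 375 = (-6 + 5) + 375 = -1 + 375 = 374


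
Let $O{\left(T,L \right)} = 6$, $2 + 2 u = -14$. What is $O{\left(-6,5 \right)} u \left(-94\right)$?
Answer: $4512$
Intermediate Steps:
$u = -8$ ($u = -1 + \frac{1}{2} \left(-14\right) = -1 - 7 = -8$)
$O{\left(-6,5 \right)} u \left(-94\right) = 6 \left(-8\right) \left(-94\right) = \left(-48\right) \left(-94\right) = 4512$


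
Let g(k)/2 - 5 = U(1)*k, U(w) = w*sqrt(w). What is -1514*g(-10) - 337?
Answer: 14803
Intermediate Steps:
U(w) = w**(3/2)
g(k) = 10 + 2*k (g(k) = 10 + 2*(1**(3/2)*k) = 10 + 2*(1*k) = 10 + 2*k)
-1514*g(-10) - 337 = -1514*(10 + 2*(-10)) - 337 = -1514*(10 - 20) - 337 = -1514*(-10) - 337 = 15140 - 337 = 14803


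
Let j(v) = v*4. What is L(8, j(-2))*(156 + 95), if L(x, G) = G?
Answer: -2008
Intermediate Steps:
j(v) = 4*v
L(8, j(-2))*(156 + 95) = (4*(-2))*(156 + 95) = -8*251 = -2008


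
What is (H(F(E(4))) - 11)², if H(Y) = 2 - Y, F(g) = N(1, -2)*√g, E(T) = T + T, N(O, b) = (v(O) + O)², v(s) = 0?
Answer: 89 + 36*√2 ≈ 139.91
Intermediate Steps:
N(O, b) = O² (N(O, b) = (0 + O)² = O²)
E(T) = 2*T
F(g) = √g (F(g) = 1²*√g = 1*√g = √g)
(H(F(E(4))) - 11)² = ((2 - √(2*4)) - 11)² = ((2 - √8) - 11)² = ((2 - 2*√2) - 11)² = (-9 - 2*√2)²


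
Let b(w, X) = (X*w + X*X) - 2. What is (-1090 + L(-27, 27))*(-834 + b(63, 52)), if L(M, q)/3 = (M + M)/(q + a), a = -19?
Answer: -5711126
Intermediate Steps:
b(w, X) = -2 + X**2 + X*w (b(w, X) = (X*w + X**2) - 2 = (X**2 + X*w) - 2 = -2 + X**2 + X*w)
L(M, q) = 6*M/(-19 + q) (L(M, q) = 3*((M + M)/(q - 19)) = 3*((2*M)/(-19 + q)) = 3*(2*M/(-19 + q)) = 6*M/(-19 + q))
(-1090 + L(-27, 27))*(-834 + b(63, 52)) = (-1090 + 6*(-27)/(-19 + 27))*(-834 + (-2 + 52**2 + 52*63)) = (-1090 + 6*(-27)/8)*(-834 + (-2 + 2704 + 3276)) = (-1090 + 6*(-27)*(1/8))*(-834 + 5978) = (-1090 - 81/4)*5144 = -4441/4*5144 = -5711126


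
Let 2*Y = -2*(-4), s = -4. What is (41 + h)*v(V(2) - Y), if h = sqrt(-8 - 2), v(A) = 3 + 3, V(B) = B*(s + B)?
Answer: 246 + 6*I*sqrt(10) ≈ 246.0 + 18.974*I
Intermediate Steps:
V(B) = B*(-4 + B)
Y = 4 (Y = (-2*(-4))/2 = (1/2)*8 = 4)
v(A) = 6
h = I*sqrt(10) (h = sqrt(-10) = I*sqrt(10) ≈ 3.1623*I)
(41 + h)*v(V(2) - Y) = (41 + I*sqrt(10))*6 = 246 + 6*I*sqrt(10)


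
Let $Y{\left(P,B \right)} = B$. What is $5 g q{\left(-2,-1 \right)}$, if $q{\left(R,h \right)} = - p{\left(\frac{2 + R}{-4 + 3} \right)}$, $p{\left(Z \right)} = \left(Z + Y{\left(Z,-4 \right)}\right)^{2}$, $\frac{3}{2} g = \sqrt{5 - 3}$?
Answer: $- \frac{160 \sqrt{2}}{3} \approx -75.425$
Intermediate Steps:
$g = \frac{2 \sqrt{2}}{3}$ ($g = \frac{2 \sqrt{5 - 3}}{3} = \frac{2 \sqrt{2}}{3} \approx 0.94281$)
$p{\left(Z \right)} = \left(-4 + Z\right)^{2}$ ($p{\left(Z \right)} = \left(Z - 4\right)^{2} = \left(-4 + Z\right)^{2}$)
$q{\left(R,h \right)} = - \left(-6 - R\right)^{2}$ ($q{\left(R,h \right)} = - \left(-4 + \frac{2 + R}{-4 + 3}\right)^{2} = - \left(-4 + \frac{2 + R}{-1}\right)^{2} = - \left(-4 + \left(2 + R\right) \left(-1\right)\right)^{2} = - \left(-4 - \left(2 + R\right)\right)^{2} = - \left(-6 - R\right)^{2}$)
$5 g q{\left(-2,-1 \right)} = 5 \frac{2 \sqrt{2}}{3} \left(- \left(6 - 2\right)^{2}\right) = \frac{10 \sqrt{2}}{3} \left(- 4^{2}\right) = \frac{10 \sqrt{2}}{3} \left(\left(-1\right) 16\right) = \frac{10 \sqrt{2}}{3} \left(-16\right) = - \frac{160 \sqrt{2}}{3}$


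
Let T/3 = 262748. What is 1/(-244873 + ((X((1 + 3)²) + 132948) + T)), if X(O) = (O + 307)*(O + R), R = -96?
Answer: 1/650479 ≈ 1.5373e-6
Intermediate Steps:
T = 788244 (T = 3*262748 = 788244)
X(O) = (-96 + O)*(307 + O) (X(O) = (O + 307)*(O - 96) = (307 + O)*(-96 + O) = (-96 + O)*(307 + O))
1/(-244873 + ((X((1 + 3)²) + 132948) + T)) = 1/(-244873 + (((-29472 + ((1 + 3)²)² + 211*(1 + 3)²) + 132948) + 788244)) = 1/(-244873 + (((-29472 + (4²)² + 211*4²) + 132948) + 788244)) = 1/(-244873 + (((-29472 + 16² + 211*16) + 132948) + 788244)) = 1/(-244873 + (((-29472 + 256 + 3376) + 132948) + 788244)) = 1/(-244873 + ((-25840 + 132948) + 788244)) = 1/(-244873 + (107108 + 788244)) = 1/(-244873 + 895352) = 1/650479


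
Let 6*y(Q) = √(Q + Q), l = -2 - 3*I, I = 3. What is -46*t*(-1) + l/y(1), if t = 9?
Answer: 414 - 33*√2 ≈ 367.33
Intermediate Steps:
l = -11 (l = -2 - 3*3 = -2 - 9 = -11)
y(Q) = √2*√Q/6 (y(Q) = √(Q + Q)/6 = √(2*Q)/6 = (√2*√Q)/6 = √2*√Q/6)
-46*t*(-1) + l/y(1) = -414*(-1) - 11*3*√2 = -46*(-9) - 11*3*√2 = 414 - 11*3*√2 = 414 - 33*√2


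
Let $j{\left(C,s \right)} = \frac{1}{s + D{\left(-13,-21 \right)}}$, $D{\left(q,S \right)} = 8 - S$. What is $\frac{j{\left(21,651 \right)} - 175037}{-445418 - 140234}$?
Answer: $\frac{119025159}{398243360} \approx 0.29888$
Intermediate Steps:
$j{\left(C,s \right)} = \frac{1}{29 + s}$ ($j{\left(C,s \right)} = \frac{1}{s + \left(8 - -21\right)} = \frac{1}{s + \left(8 + 21\right)} = \frac{1}{s + 29} = \frac{1}{29 + s}$)
$\frac{j{\left(21,651 \right)} - 175037}{-445418 - 140234} = \frac{\frac{1}{29 + 651} - 175037}{-445418 - 140234} = \frac{\frac{1}{680} - 175037}{-585652} = \left(\frac{1}{680} - 175037\right) \left(- \frac{1}{585652}\right) = \left(- \frac{119025159}{680}\right) \left(- \frac{1}{585652}\right) = \frac{119025159}{398243360}$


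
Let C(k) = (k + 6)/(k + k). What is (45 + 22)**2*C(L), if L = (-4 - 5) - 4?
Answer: 31423/26 ≈ 1208.6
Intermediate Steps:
L = -13 (L = -9 - 4 = -13)
C(k) = (6 + k)/(2*k) (C(k) = (6 + k)/((2*k)) = (6 + k)*(1/(2*k)) = (6 + k)/(2*k))
(45 + 22)**2*C(L) = (45 + 22)**2*((1/2)*(6 - 13)/(-13)) = 67**2*((1/2)*(-1/13)*(-7)) = 4489*(7/26) = 31423/26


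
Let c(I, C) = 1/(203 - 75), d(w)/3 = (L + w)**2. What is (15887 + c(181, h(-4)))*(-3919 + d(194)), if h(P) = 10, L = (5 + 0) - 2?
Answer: 57197295199/32 ≈ 1.7874e+9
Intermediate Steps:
L = 3 (L = 5 - 2 = 3)
d(w) = 3*(3 + w)**2
c(I, C) = 1/128
(15887 + c(181, h(-4)))*(-3919 + d(194)) = (15887 + 1/128)*(-3919 + 3*(3 + 194)**2) = 2033537*(-3919 + 3*197**2)/128 = 2033537*(-3919 + 3*38809)/128 = 2033537*(-3919 + 116427)/128 = (2033537/128)*112508 = 57197295199/32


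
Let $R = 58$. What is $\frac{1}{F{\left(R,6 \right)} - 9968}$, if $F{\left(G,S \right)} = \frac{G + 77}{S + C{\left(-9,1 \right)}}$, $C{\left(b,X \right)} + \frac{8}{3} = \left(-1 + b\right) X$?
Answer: $- \frac{4}{39953} \approx -0.00010012$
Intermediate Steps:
$C{\left(b,X \right)} = - \frac{8}{3} + X \left(-1 + b\right)$ ($C{\left(b,X \right)} = - \frac{8}{3} + \left(-1 + b\right) X = - \frac{8}{3} + X \left(-1 + b\right)$)
$F{\left(G,S \right)} = \frac{77 + G}{- \frac{38}{3} + S}$ ($F{\left(G,S \right)} = \frac{G + 77}{S - \frac{38}{3}} = \frac{77 + G}{S - \frac{38}{3}} = \frac{77 + G}{- \frac{38}{3} + S}$)
$\frac{1}{F{\left(R,6 \right)} - 9968} = \frac{1}{\frac{3 \left(77 + 58\right)}{-38 + 3 \cdot 6} - 9968} = \frac{1}{3 \frac{1}{-38 + 18} \cdot 135 - 9968} = \frac{1}{3 \frac{1}{-20} \cdot 135 - 9968} = \frac{1}{3 \left(- \frac{1}{20}\right) 135 - 9968} = \frac{1}{- \frac{81}{4} - 9968} = \frac{1}{- \frac{39953}{4}} = - \frac{4}{39953}$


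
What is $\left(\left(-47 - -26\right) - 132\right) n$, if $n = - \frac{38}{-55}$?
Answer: $- \frac{5814}{55} \approx -105.71$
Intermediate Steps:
$n = \frac{38}{55}$ ($n = \left(-38\right) \left(- \frac{1}{55}\right) = \frac{38}{55} \approx 0.69091$)
$\left(\left(-47 - -26\right) - 132\right) n = \left(\left(-47 - -26\right) - 132\right) \frac{38}{55} = \left(\left(-47 + 26\right) - 132\right) \frac{38}{55} = \left(-21 - 132\right) \frac{38}{55} = \left(-153\right) \frac{38}{55} = - \frac{5814}{55}$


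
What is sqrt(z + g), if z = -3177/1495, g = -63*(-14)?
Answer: 3*sqrt(218504715)/1495 ≈ 29.663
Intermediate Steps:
g = 882
z = -3177/1495 (z = -3177*1/1495 = -3177/1495 ≈ -2.1251)
sqrt(z + g) = sqrt(-3177/1495 + 882) = sqrt(1315413/1495) = 3*sqrt(218504715)/1495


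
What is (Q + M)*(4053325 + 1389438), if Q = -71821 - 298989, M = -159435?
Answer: -2885997866935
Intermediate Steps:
Q = -370810
(Q + M)*(4053325 + 1389438) = (-370810 - 159435)*(4053325 + 1389438) = -530245*5442763 = -2885997866935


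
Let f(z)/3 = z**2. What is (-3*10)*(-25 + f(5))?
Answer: -1500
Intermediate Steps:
f(z) = 3*z**2
(-3*10)*(-25 + f(5)) = (-3*10)*(-25 + 3*5**2) = -30*(-25 + 3*25) = -30*(-25 + 75) = -30*50 = -1500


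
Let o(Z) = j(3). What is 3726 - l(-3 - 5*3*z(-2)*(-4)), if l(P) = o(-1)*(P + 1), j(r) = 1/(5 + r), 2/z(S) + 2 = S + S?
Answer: 14915/4 ≈ 3728.8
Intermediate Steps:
z(S) = 2/(-2 + 2*S) (z(S) = 2/(-2 + (S + S)) = 2/(-2 + 2*S))
o(Z) = 1/8 (o(Z) = 1/(5 + 3) = 1/8)
l(P) = 1/8 + P/8 (l(P) = (P + 1)/8 = (1 + P)/8 = 1/8 + P/8)
3726 - l(-3 - 5*3*z(-2)*(-4)) = 3726 - (1/8 + (-3 - 5*3/(-1 - 2)*(-4))/8) = 3726 - (1/8 + (-3 - 5*3/(-3)*(-4))/8) = 3726 - (1/8 + (-3 - 5*3*(-1/3)*(-4))/8) = 3726 - (1/8 + (-3 - (-5)*(-4))/8) = 3726 - (1/8 + (-3 - 5*4)/8) = 3726 - (1/8 + (-3 - 20)/8) = 3726 - (1/8 + (1/8)*(-23)) = 3726 - (1/8 - 23/8) = 3726 - 1*(-11/4) = 3726 + 11/4 = 14915/4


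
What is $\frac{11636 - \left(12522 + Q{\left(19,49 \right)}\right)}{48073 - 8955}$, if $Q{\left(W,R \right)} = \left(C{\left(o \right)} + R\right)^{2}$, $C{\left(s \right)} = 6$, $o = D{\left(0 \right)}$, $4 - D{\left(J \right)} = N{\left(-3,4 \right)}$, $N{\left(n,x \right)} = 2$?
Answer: $- \frac{3911}{39118} \approx -0.09998$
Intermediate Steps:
$D{\left(J \right)} = 2$ ($D{\left(J \right)} = 4 - 2 = 2$)
$o = 2$
$Q{\left(W,R \right)} = \left(6 + R\right)^{2}$
$\frac{11636 - \left(12522 + Q{\left(19,49 \right)}\right)}{48073 - 8955} = \frac{11636 - \left(12522 + \left(6 + 49\right)^{2}\right)}{48073 - 8955} = \frac{11636 - 15547}{48073 - 8955} = \frac{11636 - 15547}{39118} = \left(11636 - 15547\right) \frac{1}{39118} = \left(-3911\right) \frac{1}{39118} = - \frac{3911}{39118}$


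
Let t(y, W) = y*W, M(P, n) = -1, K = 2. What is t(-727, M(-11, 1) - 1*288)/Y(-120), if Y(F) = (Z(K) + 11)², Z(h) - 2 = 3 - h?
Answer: 210103/196 ≈ 1072.0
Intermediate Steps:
Z(h) = 5 - h (Z(h) = 2 + (3 - h) = 5 - h)
Y(F) = 196 (Y(F) = ((5 - 1*2) + 11)² = ((5 - 2) + 11)² = (3 + 11)² = 14² = 196)
t(y, W) = W*y
t(-727, M(-11, 1) - 1*288)/Y(-120) = ((-1 - 1*288)*(-727))/196 = ((-1 - 288)*(-727))*(1/196) = -289*(-727)*(1/196) = 210103*(1/196) = 210103/196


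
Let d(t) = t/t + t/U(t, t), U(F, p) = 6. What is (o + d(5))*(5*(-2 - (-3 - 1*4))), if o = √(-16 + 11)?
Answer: 275/6 + 25*I*√5 ≈ 45.833 + 55.902*I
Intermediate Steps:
o = I*√5 (o = √(-5) = I*√5 ≈ 2.2361*I)
d(t) = 1 + t/6 (d(t) = t/t + t/6 = 1 + t*(⅙) = 1 + t/6)
(o + d(5))*(5*(-2 - (-3 - 1*4))) = (I*√5 + (1 + (⅙)*5))*(5*(-2 - (-3 - 1*4))) = (I*√5 + (1 + ⅚))*(5*(-2 - (-3 - 4))) = (I*√5 + 11/6)*(5*(-2 - 1*(-7))) = (11/6 + I*√5)*(5*(-2 + 7)) = (11/6 + I*√5)*(5*5) = (11/6 + I*√5)*25 = 275/6 + 25*I*√5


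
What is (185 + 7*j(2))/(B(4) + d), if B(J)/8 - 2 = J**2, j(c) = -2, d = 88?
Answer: 171/232 ≈ 0.73707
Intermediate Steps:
B(J) = 16 + 8*J**2
(185 + 7*j(2))/(B(4) + d) = (185 + 7*(-2))/((16 + 8*4**2) + 88) = (185 - 14)/((16 + 8*16) + 88) = 171/((16 + 128) + 88) = 171/(144 + 88) = 171/232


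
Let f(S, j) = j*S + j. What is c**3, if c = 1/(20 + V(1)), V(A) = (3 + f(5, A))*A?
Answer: 1/24389 ≈ 4.1002e-5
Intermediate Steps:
f(S, j) = j + S*j (f(S, j) = S*j + j = j + S*j)
V(A) = A*(3 + 6*A) (V(A) = (3 + A*(1 + 5))*A = (3 + A*6)*A = (3 + 6*A)*A = A*(3 + 6*A))
c = 1/29 (c = 1/(20 + 3*1*(1 + 2*1)) = 1/(20 + 3*1*(1 + 2)) = 1/(20 + 3*1*3) = 1/(20 + 9) = 1/29 ≈ 0.034483)
c**3 = (1/29)**3 = 1/24389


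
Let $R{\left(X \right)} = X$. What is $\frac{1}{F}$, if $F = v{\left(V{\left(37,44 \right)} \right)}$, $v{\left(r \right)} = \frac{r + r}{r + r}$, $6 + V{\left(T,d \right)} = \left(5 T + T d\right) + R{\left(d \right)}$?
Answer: $1$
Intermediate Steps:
$V{\left(T,d \right)} = -6 + d + 5 T + T d$ ($V{\left(T,d \right)} = -6 + \left(\left(5 T + T d\right) + d\right) = -6 + \left(d + 5 T + T d\right) = -6 + d + 5 T + T d$)
$v{\left(r \right)} = 1$ ($v{\left(r \right)} = \frac{2 r}{2 r} = 2 r \frac{1}{2 r} = 1$)
$F = 1$
$\frac{1}{F} = 1^{-1} = 1$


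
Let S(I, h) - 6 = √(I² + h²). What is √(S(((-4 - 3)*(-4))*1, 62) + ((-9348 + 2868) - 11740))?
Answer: √(-18214 + 2*√1157) ≈ 134.71*I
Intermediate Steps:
S(I, h) = 6 + √(I² + h²)
√(S(((-4 - 3)*(-4))*1, 62) + ((-9348 + 2868) - 11740)) = √((6 + √((((-4 - 3)*(-4))*1)² + 62²)) + ((-9348 + 2868) - 11740)) = √((6 + √((-7*(-4)*1)² + 3844)) + (-6480 - 11740)) = √((6 + √((28*1)² + 3844)) - 18220) = √((6 + √(28² + 3844)) - 18220) = √((6 + √(784 + 3844)) - 18220) = √((6 + √4628) - 18220) = √((6 + 2*√1157) - 18220) = √(-18214 + 2*√1157)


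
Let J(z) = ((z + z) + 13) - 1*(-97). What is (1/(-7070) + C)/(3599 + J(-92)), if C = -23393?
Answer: -165388511/24921750 ≈ -6.6363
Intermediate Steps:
J(z) = 110 + 2*z (J(z) = (2*z + 13) + 97 = (13 + 2*z) + 97 = 110 + 2*z)
(1/(-7070) + C)/(3599 + J(-92)) = (1/(-7070) - 23393)/(3599 + (110 + 2*(-92))) = (-1/7070 - 23393)/(3599 + (110 - 184)) = -165388511/(7070*(3599 - 74)) = -165388511/7070/3525 = -165388511/7070*1/3525 = -165388511/24921750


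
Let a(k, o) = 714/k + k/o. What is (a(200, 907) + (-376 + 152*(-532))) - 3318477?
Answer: -308353988101/90700 ≈ -3.3997e+6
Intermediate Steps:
(a(200, 907) + (-376 + 152*(-532))) - 3318477 = ((714/200 + 200/907) + (-376 + 152*(-532))) - 3318477 = ((714*(1/200) + 200*(1/907)) + (-376 - 80864)) - 3318477 = ((357/100 + 200/907) - 81240) - 3318477 = (343799/90700 - 81240) - 3318477 = -7368124201/90700 - 3318477 = -308353988101/90700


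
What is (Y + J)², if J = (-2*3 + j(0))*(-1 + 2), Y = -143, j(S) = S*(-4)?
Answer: 22201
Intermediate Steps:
j(S) = -4*S
J = -6 (J = (-2*3 - 4*0)*(-1 + 2) = (-6 + 0)*1 = -6*1 = -6)
(Y + J)² = (-143 - 6)² = (-149)² = 22201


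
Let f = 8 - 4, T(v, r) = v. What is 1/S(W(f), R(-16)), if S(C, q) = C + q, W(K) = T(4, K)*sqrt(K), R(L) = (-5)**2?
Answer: 1/33 ≈ 0.030303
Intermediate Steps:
R(L) = 25
f = 4
W(K) = 4*sqrt(K)
1/S(W(f), R(-16)) = 1/(4*sqrt(4) + 25) = 1/(4*2 + 25) = 1/(8 + 25) = 1/33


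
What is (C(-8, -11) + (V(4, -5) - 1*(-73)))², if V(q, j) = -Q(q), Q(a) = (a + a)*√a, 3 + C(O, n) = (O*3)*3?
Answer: 324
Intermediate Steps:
C(O, n) = -3 + 9*O (C(O, n) = -3 + (O*3)*3 = -3 + (3*O)*3 = -3 + 9*O)
Q(a) = 2*a^(3/2) (Q(a) = (2*a)*√a = 2*a^(3/2))
V(q, j) = -2*q^(3/2)
(C(-8, -11) + (V(4, -5) - 1*(-73)))² = ((-3 + 9*(-8)) + (-2*4^(3/2) - 1*(-73)))² = ((-3 - 72) + (-2*8 + 73))² = (-75 + (-16 + 73))² = (-75 + 57)² = (-18)² = 324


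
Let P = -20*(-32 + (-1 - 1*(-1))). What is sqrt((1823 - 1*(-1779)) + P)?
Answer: sqrt(4242) ≈ 65.131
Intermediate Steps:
P = 640 (P = -20*(-32 + (-1 + 1)) = -20*(-32 + 0) = -20*(-32) = 640)
sqrt((1823 - 1*(-1779)) + P) = sqrt((1823 - 1*(-1779)) + 640) = sqrt((1823 + 1779) + 640) = sqrt(3602 + 640) = sqrt(4242)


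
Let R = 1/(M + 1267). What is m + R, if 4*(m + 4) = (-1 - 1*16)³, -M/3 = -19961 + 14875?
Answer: -81451721/66100 ≈ -1232.3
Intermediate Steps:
M = 15258 (M = -3*(-19961 + 14875) = -3*(-5086) = 15258)
m = -4929/4 (m = -4 + (-1 - 1*16)³/4 = -4 + (-1 - 16)³/4 = -4 + (¼)*(-17)³ = -4 + (¼)*(-4913) = -4 - 4913/4 = -4929/4 ≈ -1232.3)
R = 1/16525 (R = 1/(15258 + 1267) = 1/16525 ≈ 6.0514e-5)
m + R = -4929/4 + 1/16525 = -81451721/66100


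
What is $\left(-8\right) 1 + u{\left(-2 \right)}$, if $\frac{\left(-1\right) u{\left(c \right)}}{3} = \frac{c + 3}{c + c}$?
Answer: $- \frac{29}{4} \approx -7.25$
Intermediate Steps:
$u{\left(c \right)} = - \frac{3 \left(3 + c\right)}{2 c}$ ($u{\left(c \right)} = - 3 \frac{c + 3}{c + c} = - 3 \frac{3 + c}{2 c} = - \frac{3 \left(3 + c\right)}{2 c}$)
$\left(-8\right) 1 + u{\left(-2 \right)} = \left(-8\right) 1 + \frac{3 \left(-3 - -2\right)}{2 \left(-2\right)} = -8 + \frac{3}{2} \left(- \frac{1}{2}\right) \left(-3 + 2\right) = -8 + \frac{3}{2} \left(- \frac{1}{2}\right) \left(-1\right) = -8 + \frac{3}{4} = - \frac{29}{4}$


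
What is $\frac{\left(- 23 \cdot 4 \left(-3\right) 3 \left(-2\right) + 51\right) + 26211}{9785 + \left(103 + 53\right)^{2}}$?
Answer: $\frac{24606}{34121} \approx 0.72114$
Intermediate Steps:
$\frac{\left(- 23 \cdot 4 \left(-3\right) 3 \left(-2\right) + 51\right) + 26211}{9785 + \left(103 + 53\right)^{2}} = \frac{\left(- 23 \left(-12\right) 3 \left(-2\right) + 51\right) + 26211}{9785 + 156^{2}} = \frac{\left(- 23 \left(\left(-36\right) \left(-2\right)\right) + 51\right) + 26211}{9785 + 24336} = \frac{\left(\left(-23\right) 72 + 51\right) + 26211}{34121} = \left(\left(-1656 + 51\right) + 26211\right) \frac{1}{34121} = \left(-1605 + 26211\right) \frac{1}{34121} = 24606 \cdot \frac{1}{34121} = \frac{24606}{34121}$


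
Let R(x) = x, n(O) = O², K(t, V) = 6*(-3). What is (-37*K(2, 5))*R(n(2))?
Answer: 2664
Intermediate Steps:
K(t, V) = -18
(-37*K(2, 5))*R(n(2)) = -37*(-18)*2² = 666*4 = 2664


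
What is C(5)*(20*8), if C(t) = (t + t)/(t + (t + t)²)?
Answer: 320/21 ≈ 15.238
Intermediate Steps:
C(t) = 2*t/(t + 4*t²) (C(t) = (2*t)/(t + (2*t)²) = (2*t)/(t + 4*t²) = 2*t/(t + 4*t²))
C(5)*(20*8) = (2/(1 + 4*5))*(20*8) = (2/(1 + 20))*160 = (2/21)*160 = 320/21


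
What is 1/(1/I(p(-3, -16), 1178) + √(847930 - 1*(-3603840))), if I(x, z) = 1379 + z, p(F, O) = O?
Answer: -2557/29106780750729 + 6538249*√4451770/29106780750729 ≈ 0.00047395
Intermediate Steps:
1/(1/I(p(-3, -16), 1178) + √(847930 - 1*(-3603840))) = 1/(1/(1379 + 1178) + √(847930 - 1*(-3603840))) = 1/(1/2557 + √(847930 + 3603840)) = 1/(1/2557 + √4451770)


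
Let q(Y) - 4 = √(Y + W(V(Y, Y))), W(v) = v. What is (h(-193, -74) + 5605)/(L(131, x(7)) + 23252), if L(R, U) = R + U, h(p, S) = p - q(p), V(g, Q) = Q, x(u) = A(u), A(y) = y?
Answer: 2704/11695 - I*√386/23390 ≈ 0.23121 - 0.00083997*I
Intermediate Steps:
x(u) = u
q(Y) = 4 + √2*√Y (q(Y) = 4 + √(Y + Y) = 4 + √(2*Y) = 4 + √2*√Y)
h(p, S) = -4 + p - √2*√p (h(p, S) = p - (4 + √2*√p) = p + (-4 - √2*√p) = -4 + p - √2*√p)
(h(-193, -74) + 5605)/(L(131, x(7)) + 23252) = ((-4 - 193 - √2*√(-193)) + 5605)/((131 + 7) + 23252) = ((-4 - 193 - √2*I*√193) + 5605)/(138 + 23252) = ((-4 - 193 - I*√386) + 5605)/23390 = ((-197 - I*√386) + 5605)*(1/23390) = (5408 - I*√386)*(1/23390) = 2704/11695 - I*√386/23390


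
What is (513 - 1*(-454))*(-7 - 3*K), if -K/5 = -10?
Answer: -151819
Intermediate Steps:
K = 50 (K = -5*(-10) = 50)
(513 - 1*(-454))*(-7 - 3*K) = (513 - 1*(-454))*(-7 - 3*50) = (513 + 454)*(-7 - 150) = 967*(-157) = -151819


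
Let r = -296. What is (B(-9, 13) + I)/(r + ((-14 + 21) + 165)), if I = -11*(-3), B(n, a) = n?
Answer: -6/31 ≈ -0.19355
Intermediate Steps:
I = 33
(B(-9, 13) + I)/(r + ((-14 + 21) + 165)) = (-9 + 33)/(-296 + ((-14 + 21) + 165)) = 24/(-296 + (7 + 165)) = 24/(-296 + 172) = 24/(-124) = 24*(-1/124) = -6/31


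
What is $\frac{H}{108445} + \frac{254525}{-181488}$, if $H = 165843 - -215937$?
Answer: $\frac{8337305003}{3936293232} \approx 2.1181$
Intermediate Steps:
$H = 381780$ ($H = 165843 + 215937 = 381780$)
$\frac{H}{108445} + \frac{254525}{-181488} = \frac{381780}{108445} + \frac{254525}{-181488} = 381780 \cdot \frac{1}{108445} + 254525 \left(- \frac{1}{181488}\right) = \frac{76356}{21689} - \frac{254525}{181488} = \frac{8337305003}{3936293232}$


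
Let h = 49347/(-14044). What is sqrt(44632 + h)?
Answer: sqrt(2200563000571)/7022 ≈ 211.25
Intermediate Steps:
h = -49347/14044 (h = 49347*(-1/14044) = -49347/14044 ≈ -3.5137)
sqrt(44632 + h) = sqrt(44632 - 49347/14044) = sqrt(626762461/14044) = sqrt(2200563000571)/7022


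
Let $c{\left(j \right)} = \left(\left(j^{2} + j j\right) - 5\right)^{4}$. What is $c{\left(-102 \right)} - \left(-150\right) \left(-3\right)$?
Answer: $187285379908806031$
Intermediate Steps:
$c{\left(j \right)} = \left(-5 + 2 j^{2}\right)^{4}$ ($c{\left(j \right)} = \left(\left(j^{2} + j^{2}\right) - 5\right)^{4} = \left(2 j^{2} - 5\right)^{4} = \left(-5 + 2 j^{2}\right)^{4}$)
$c{\left(-102 \right)} - \left(-150\right) \left(-3\right) = \left(-5 + 2 \left(-102\right)^{2}\right)^{4} - \left(-150\right) \left(-3\right) = \left(-5 + 2 \cdot 10404\right)^{4} - 450 = \left(-5 + 20808\right)^{4} - 450 = 20803^{4} - 450 = 187285379908806481 - 450 = 187285379908806031$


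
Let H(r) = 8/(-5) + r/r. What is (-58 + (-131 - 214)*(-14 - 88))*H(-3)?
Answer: -105396/5 ≈ -21079.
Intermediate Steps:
H(r) = -3/5 (H(r) = 8*(-1/5) + 1 = -8/5 + 1 = -3/5)
(-58 + (-131 - 214)*(-14 - 88))*H(-3) = (-58 + (-131 - 214)*(-14 - 88))*(-3/5) = (-58 - 345*(-102))*(-3/5) = (-58 + 35190)*(-3/5) = 35132*(-3/5) = -105396/5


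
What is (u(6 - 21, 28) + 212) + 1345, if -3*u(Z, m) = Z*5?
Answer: 1582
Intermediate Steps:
u(Z, m) = -5*Z/3 (u(Z, m) = -Z*5/3 = -5*Z/3)
(u(6 - 21, 28) + 212) + 1345 = (-5*(6 - 21)/3 + 212) + 1345 = (-5/3*(-15) + 212) + 1345 = (25 + 212) + 1345 = 237 + 1345 = 1582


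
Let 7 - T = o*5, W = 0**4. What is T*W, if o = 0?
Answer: 0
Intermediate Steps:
W = 0
T = 7 (T = 7 - 0*5 = 7 - 1*0 = 7 + 0 = 7)
T*W = 7*0 = 0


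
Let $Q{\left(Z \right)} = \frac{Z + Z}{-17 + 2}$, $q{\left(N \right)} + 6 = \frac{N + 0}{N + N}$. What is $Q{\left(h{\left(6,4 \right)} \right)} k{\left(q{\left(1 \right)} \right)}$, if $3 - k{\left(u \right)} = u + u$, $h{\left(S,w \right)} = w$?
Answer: $- \frac{112}{15} \approx -7.4667$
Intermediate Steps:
$q{\left(N \right)} = - \frac{11}{2}$ ($q{\left(N \right)} = -6 + \frac{N + 0}{N + N} = -6 + \frac{N}{2 N} = -6 + N \frac{1}{2 N} = -6 + \frac{1}{2} = - \frac{11}{2}$)
$k{\left(u \right)} = 3 - 2 u$ ($k{\left(u \right)} = 3 - \left(u + u\right) = 3 - 2 u$)
$Q{\left(Z \right)} = - \frac{2 Z}{15}$ ($Q{\left(Z \right)} = \frac{2 Z}{-15} = 2 Z \left(- \frac{1}{15}\right) = - \frac{2 Z}{15}$)
$Q{\left(h{\left(6,4 \right)} \right)} k{\left(q{\left(1 \right)} \right)} = \left(- \frac{2}{15}\right) 4 \left(3 - -11\right) = - \frac{8 \left(3 + 11\right)}{15} = \left(- \frac{8}{15}\right) 14 = - \frac{112}{15}$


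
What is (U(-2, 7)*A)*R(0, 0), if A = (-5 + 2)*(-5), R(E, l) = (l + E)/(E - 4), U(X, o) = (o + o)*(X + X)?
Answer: 0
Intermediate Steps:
U(X, o) = 4*X*o (U(X, o) = (2*o)*(2*X) = 4*X*o)
R(E, l) = (E + l)/(-4 + E)
A = 15 (A = -3*(-5) = 15)
(U(-2, 7)*A)*R(0, 0) = ((4*(-2)*7)*15)*((0 + 0)/(-4 + 0)) = (-56*15)*(0/(-4)) = -(-210)*0 = -840*0 = 0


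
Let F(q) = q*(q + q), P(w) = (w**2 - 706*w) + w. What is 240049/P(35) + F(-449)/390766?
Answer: -42173950317/4581731350 ≈ -9.2048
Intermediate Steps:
P(w) = w**2 - 705*w
F(q) = 2*q**2 (F(q) = q*(2*q) = 2*q**2)
240049/P(35) + F(-449)/390766 = 240049/((35*(-705 + 35))) + (2*(-449)**2)/390766 = 240049/((35*(-670))) + (2*201601)*(1/390766) = 240049/(-23450) + 403202*(1/390766) = 240049*(-1/23450) + 201601/195383 = -240049/23450 + 201601/195383 = -42173950317/4581731350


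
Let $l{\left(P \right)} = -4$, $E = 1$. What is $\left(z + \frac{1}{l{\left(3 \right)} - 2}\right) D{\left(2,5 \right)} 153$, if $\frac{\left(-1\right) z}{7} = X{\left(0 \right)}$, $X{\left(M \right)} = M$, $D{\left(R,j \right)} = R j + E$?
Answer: $- \frac{561}{2} \approx -280.5$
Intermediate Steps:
$D{\left(R,j \right)} = 1 + R j$ ($D{\left(R,j \right)} = R j + 1 = 1 + R j$)
$z = 0$ ($z = \left(-7\right) 0 = 0$)
$\left(z + \frac{1}{l{\left(3 \right)} - 2}\right) D{\left(2,5 \right)} 153 = \left(0 + \frac{1}{-4 - 2}\right) \left(1 + 2 \cdot 5\right) 153 = \left(0 + \frac{1}{-6}\right) \left(1 + 10\right) 153 = \left(0 - \frac{1}{6}\right) 11 \cdot 153 = \left(- \frac{1}{6}\right) 11 \cdot 153 = \left(- \frac{11}{6}\right) 153 = - \frac{561}{2}$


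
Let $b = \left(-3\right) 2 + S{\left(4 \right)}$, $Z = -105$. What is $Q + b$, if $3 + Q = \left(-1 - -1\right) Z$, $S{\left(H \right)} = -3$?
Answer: $-12$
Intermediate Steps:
$b = -9$ ($b = \left(-3\right) 2 - 3 = -6 - 3 = -9$)
$Q = -3$ ($Q = -3 + \left(-1 - -1\right) \left(-105\right) = -3 + \left(-1 + 1\right) \left(-105\right) = -3 + 0 \left(-105\right) = -3 + 0 = -3$)
$Q + b = -3 - 9 = -12$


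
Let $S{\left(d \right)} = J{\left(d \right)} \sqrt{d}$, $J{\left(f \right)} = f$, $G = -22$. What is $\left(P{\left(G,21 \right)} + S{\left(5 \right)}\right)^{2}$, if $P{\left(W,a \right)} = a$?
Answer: $566 + 210 \sqrt{5} \approx 1035.6$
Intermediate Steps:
$S{\left(d \right)} = d^{\frac{3}{2}}$ ($S{\left(d \right)} = d \sqrt{d} = d^{\frac{3}{2}}$)
$\left(P{\left(G,21 \right)} + S{\left(5 \right)}\right)^{2} = \left(21 + 5^{\frac{3}{2}}\right)^{2} = \left(21 + 5 \sqrt{5}\right)^{2}$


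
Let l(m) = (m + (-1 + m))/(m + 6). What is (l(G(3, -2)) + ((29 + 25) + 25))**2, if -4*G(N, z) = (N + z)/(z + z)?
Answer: 58507201/9409 ≈ 6218.2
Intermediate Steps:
G(N, z) = -(N + z)/(8*z) (G(N, z) = -(N + z)/(4*(z + z)) = -(N + z)/(4*(2*z)) = -(N + z)*1/(2*z)/4 = -(N + z)/(8*z))
l(m) = (-1 + 2*m)/(6 + m)
(l(G(3, -2)) + ((29 + 25) + 25))**2 = ((-1 + 2*((1/8)*(-1*3 - 1*(-2))/(-2)))/(6 + (1/8)*(-1*3 - 1*(-2))/(-2)) + ((29 + 25) + 25))**2 = ((-1 + 2*((1/8)*(-1/2)*(-3 + 2)))/(6 + (1/8)*(-1/2)*(-3 + 2)) + (54 + 25))**2 = ((-1 + 2*((1/8)*(-1/2)*(-1)))/(6 + (1/8)*(-1/2)*(-1)) + 79)**2 = ((-1 + 2*(1/16))/(6 + 1/16) + 79)**2 = ((-1 + 1/8)/(97/16) + 79)**2 = ((16/97)*(-7/8) + 79)**2 = (-14/97 + 79)**2 = (7649/97)**2 = 58507201/9409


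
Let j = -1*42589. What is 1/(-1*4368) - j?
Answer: 186028751/4368 ≈ 42589.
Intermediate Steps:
j = -42589
1/(-1*4368) - j = 1/(-1*4368) - 1*(-42589) = 1/(-4368) + 42589 = -1/4368 + 42589 = 186028751/4368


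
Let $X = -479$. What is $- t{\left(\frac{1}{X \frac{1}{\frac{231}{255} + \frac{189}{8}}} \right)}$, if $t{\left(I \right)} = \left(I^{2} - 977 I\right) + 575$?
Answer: $- \frac{66312419943401}{106093518400} \approx -625.04$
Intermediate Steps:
$t{\left(I \right)} = 575 + I^{2} - 977 I$
$- t{\left(\frac{1}{X \frac{1}{\frac{231}{255} + \frac{189}{8}}} \right)} = - (575 + \left(\frac{1}{\left(-479\right) \frac{1}{\frac{231}{255} + \frac{189}{8}}}\right)^{2} - \frac{977}{\left(-479\right) \frac{1}{\frac{231}{255} + \frac{189}{8}}}) = - (575 + \left(\frac{1}{\left(-479\right) \frac{1}{231 \cdot \frac{1}{255} + 189 \cdot \frac{1}{8}}}\right)^{2} - \frac{977}{\left(-479\right) \frac{1}{231 \cdot \frac{1}{255} + 189 \cdot \frac{1}{8}}}) = - (575 + \left(\frac{1}{\left(-479\right) \frac{1}{\frac{77}{85} + \frac{189}{8}}}\right)^{2} - \frac{977}{\left(-479\right) \frac{1}{\frac{77}{85} + \frac{189}{8}}}) = - (575 + \left(\frac{1}{\left(-479\right) \frac{1}{\frac{16681}{680}}}\right)^{2} - \frac{977}{\left(-479\right) \frac{1}{\frac{16681}{680}}}) = - (575 + \left(\frac{1}{\left(-479\right) \frac{680}{16681}}\right)^{2} - \frac{977}{\left(-479\right) \frac{680}{16681}}) = - (575 + \left(\frac{1}{- \frac{325720}{16681}}\right)^{2} - \frac{977}{- \frac{325720}{16681}}) = - (575 + \left(- \frac{16681}{325720}\right)^{2} - - \frac{16297337}{325720}) = - (575 + \frac{278255761}{106093518400} + \frac{16297337}{325720}) = \left(-1\right) \frac{66312419943401}{106093518400} = - \frac{66312419943401}{106093518400}$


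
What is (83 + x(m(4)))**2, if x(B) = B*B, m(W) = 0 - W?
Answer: 9801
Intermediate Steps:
m(W) = -W
x(B) = B**2
(83 + x(m(4)))**2 = (83 + (-1*4)**2)**2 = (83 + (-4)**2)**2 = (83 + 16)**2 = 99**2 = 9801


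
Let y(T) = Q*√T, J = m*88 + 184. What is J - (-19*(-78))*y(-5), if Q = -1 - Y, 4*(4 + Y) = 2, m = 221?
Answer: 19632 - 3705*I*√5 ≈ 19632.0 - 8284.6*I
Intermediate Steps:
Y = -7/2 (Y = -4 + (¼)*2 = -4 + ½ = -7/2 ≈ -3.5000)
Q = 5/2 (Q = -1 - 1*(-7/2) = -1 + 7/2 = 5/2 ≈ 2.5000)
J = 19632 (J = 221*88 + 184 = 19448 + 184 = 19632)
y(T) = 5*√T/2
J - (-19*(-78))*y(-5) = 19632 - (-19*(-78))*5*√(-5)/2 = 19632 - 1482*5*(I*√5)/2 = 19632 - 1482*5*I*√5/2 = 19632 - 3705*I*√5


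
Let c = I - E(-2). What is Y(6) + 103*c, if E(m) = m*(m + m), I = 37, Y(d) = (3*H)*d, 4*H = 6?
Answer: 3014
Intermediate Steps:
H = 3/2 (H = (1/4)*6 = 3/2 ≈ 1.5000)
Y(d) = 9*d/2 (Y(d) = (3*(3/2))*d = 9*d/2)
E(m) = 2*m**2 (E(m) = m*(2*m) = 2*m**2)
c = 29 (c = 37 - 2*(-2)**2 = 37 - 2*4 = 37 - 1*8 = 37 - 8 = 29)
Y(6) + 103*c = (9/2)*6 + 103*29 = 27 + 2987 = 3014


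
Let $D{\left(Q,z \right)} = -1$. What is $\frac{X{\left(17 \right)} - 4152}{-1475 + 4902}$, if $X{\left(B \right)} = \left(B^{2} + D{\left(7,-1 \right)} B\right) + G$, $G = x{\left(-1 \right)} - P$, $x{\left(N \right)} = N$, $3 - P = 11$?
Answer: $- \frac{3873}{3427} \approx -1.1301$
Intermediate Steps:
$P = -8$ ($P = 3 - 11 = -8$)
$G = 7$ ($G = -1 - -8 = -1 + 8 = 7$)
$X{\left(B \right)} = 7 + B^{2} - B$ ($X{\left(B \right)} = \left(B^{2} - B\right) + 7 = 7 + B^{2} - B$)
$\frac{X{\left(17 \right)} - 4152}{-1475 + 4902} = \frac{\left(7 + 17^{2} - 17\right) - 4152}{-1475 + 4902} = \frac{\left(7 + 289 - 17\right) - 4152}{3427} = \left(279 - 4152\right) \frac{1}{3427} = \left(-3873\right) \frac{1}{3427} = - \frac{3873}{3427}$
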